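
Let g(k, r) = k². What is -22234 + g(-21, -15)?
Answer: -21793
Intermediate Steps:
-22234 + g(-21, -15) = -22234 + (-21)² = -22234 + 441 = -21793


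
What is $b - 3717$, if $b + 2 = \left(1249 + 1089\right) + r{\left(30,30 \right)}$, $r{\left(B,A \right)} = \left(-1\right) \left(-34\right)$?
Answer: $-1347$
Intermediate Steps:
$r{\left(B,A \right)} = 34$
$b = 2370$ ($b = -2 + \left(\left(1249 + 1089\right) + 34\right) = -2 + \left(2338 + 34\right) = -2 + 2372 = 2370$)
$b - 3717 = 2370 - 3717 = -1347$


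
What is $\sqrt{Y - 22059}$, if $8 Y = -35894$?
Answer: $\frac{7 i \sqrt{2167}}{2} \approx 162.93 i$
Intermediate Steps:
$Y = - \frac{17947}{4}$ ($Y = \frac{1}{8} \left(-35894\right) = - \frac{17947}{4} \approx -4486.8$)
$\sqrt{Y - 22059} = \sqrt{- \frac{17947}{4} - 22059} = \sqrt{- \frac{106183}{4}} = \frac{7 i \sqrt{2167}}{2}$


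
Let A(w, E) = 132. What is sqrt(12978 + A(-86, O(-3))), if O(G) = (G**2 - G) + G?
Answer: sqrt(13110) ≈ 114.50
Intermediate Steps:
O(G) = G**2
sqrt(12978 + A(-86, O(-3))) = sqrt(12978 + 132) = sqrt(13110)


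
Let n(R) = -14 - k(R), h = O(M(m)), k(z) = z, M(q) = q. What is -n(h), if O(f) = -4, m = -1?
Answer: 10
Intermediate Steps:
h = -4
n(R) = -14 - R
-n(h) = -(-14 - 1*(-4)) = -(-14 + 4) = -1*(-10) = 10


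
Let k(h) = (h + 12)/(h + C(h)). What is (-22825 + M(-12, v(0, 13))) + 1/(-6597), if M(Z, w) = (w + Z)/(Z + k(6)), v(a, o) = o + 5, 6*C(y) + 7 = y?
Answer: -7830210247/343044 ≈ -22826.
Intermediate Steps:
C(y) = -7/6 + y/6
v(a, o) = 5 + o
k(h) = (12 + h)/(-7/6 + 7*h/6) (k(h) = (h + 12)/(h + (-7/6 + h/6)) = (12 + h)/(-7/6 + 7*h/6))
M(Z, w) = (Z + w)/(108/35 + Z) (M(Z, w) = (w + Z)/(Z + 6*(12 + 6)/(7*(-1 + 6))) = (Z + w)/(Z + (6/7)*18/5) = (Z + w)/(Z + (6/7)*(⅕)*18) = (Z + w)/(Z + 108/35) = (Z + w)/(108/35 + Z))
(-22825 + M(-12, v(0, 13))) + 1/(-6597) = (-22825 + 35*(-12 + (5 + 13))/(108 + 35*(-12))) + 1/(-6597) = (-22825 + 35*(-12 + 18)/(108 - 420)) - 1/6597 = (-22825 + 35*6/(-312)) - 1/6597 = (-22825 + 35*(-1/312)*6) - 1/6597 = (-22825 - 35/52) - 1/6597 = -1186935/52 - 1/6597 = -7830210247/343044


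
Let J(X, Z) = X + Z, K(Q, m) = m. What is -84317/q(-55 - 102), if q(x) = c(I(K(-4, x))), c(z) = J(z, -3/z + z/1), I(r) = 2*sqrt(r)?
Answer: 168634*I*sqrt(157)/1259 ≈ 1678.3*I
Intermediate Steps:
c(z) = -3/z + 2*z (c(z) = z + (-3/z + z/1) = z + (-3/z + z*1) = z + (-3/z + z) = z + (z - 3/z) = -3/z + 2*z)
q(x) = 4*sqrt(x) - 3/(2*sqrt(x)) (q(x) = -3*1/(2*sqrt(x)) + 2*(2*sqrt(x)) = -3/(2*sqrt(x)) + 4*sqrt(x) = 4*sqrt(x) - 3/(2*sqrt(x)))
-84317/q(-55 - 102) = -84317*2*sqrt(-55 - 102)/(-3 + 8*(-55 - 102)) = -84317*2*I*sqrt(157)/(-3 + 8*(-157)) = -84317*2*I*sqrt(157)/(-3 - 1256) = -84317*(-2*I*sqrt(157)/1259) = -(-168634)*I*sqrt(157)/1259 = 168634*I*sqrt(157)/1259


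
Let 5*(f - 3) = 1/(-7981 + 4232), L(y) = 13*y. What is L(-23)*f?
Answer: -731042/815 ≈ -896.98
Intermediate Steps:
f = 56234/18745 (f = 3 + 1/(5*(-7981 + 4232)) = 3 + (⅕)/(-3749) = 3 + (⅕)*(-1/3749) = 3 - 1/18745 = 56234/18745 ≈ 2.9999)
L(-23)*f = (13*(-23))*(56234/18745) = -299*56234/18745 = -731042/815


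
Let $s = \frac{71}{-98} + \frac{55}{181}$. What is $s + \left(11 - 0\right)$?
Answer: $\frac{187657}{17738} \approx 10.579$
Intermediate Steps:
$s = - \frac{7461}{17738}$ ($s = 71 \left(- \frac{1}{98}\right) + 55 \cdot \frac{1}{181} = - \frac{71}{98} + \frac{55}{181} = - \frac{7461}{17738} \approx -0.42062$)
$s + \left(11 - 0\right) = - \frac{7461}{17738} + \left(11 - 0\right) = - \frac{7461}{17738} + \left(11 + 0\right) = - \frac{7461}{17738} + 11 = \frac{187657}{17738}$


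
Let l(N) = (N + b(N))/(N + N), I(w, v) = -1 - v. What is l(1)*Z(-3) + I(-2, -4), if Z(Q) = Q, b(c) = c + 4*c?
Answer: -6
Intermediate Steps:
b(c) = 5*c
l(N) = 3 (l(N) = (N + 5*N)/(N + N) = (6*N)/((2*N)) = (6*N)*(1/(2*N)) = 3)
l(1)*Z(-3) + I(-2, -4) = 3*(-3) + (-1 - 1*(-4)) = -9 + (-1 + 4) = -9 + 3 = -6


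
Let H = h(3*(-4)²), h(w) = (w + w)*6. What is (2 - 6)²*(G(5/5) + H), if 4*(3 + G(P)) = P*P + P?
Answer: 9176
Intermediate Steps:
h(w) = 12*w (h(w) = (2*w)*6 = 12*w)
G(P) = -3 + P/4 + P²/4 (G(P) = -3 + (P*P + P)/4 = -3 + (P² + P)/4 = -3 + (P + P²)/4 = -3 + (P/4 + P²/4) = -3 + P/4 + P²/4)
H = 576 (H = 12*(3*(-4)²) = 12*(3*16) = 12*48 = 576)
(2 - 6)²*(G(5/5) + H) = (2 - 6)²*((-3 + (5/5)/4 + (5/5)²/4) + 576) = (-4)²*((-3 + (5*(⅕))/4 + (5*(⅕))²/4) + 576) = 16*((-3 + (¼)*1 + (¼)*1²) + 576) = 16*((-3 + ¼ + (¼)*1) + 576) = 16*((-3 + ¼ + ¼) + 576) = 16*(-5/2 + 576) = 16*(1147/2) = 9176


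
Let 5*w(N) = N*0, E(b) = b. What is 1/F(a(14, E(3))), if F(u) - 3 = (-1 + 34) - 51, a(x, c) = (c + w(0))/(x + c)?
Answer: -1/15 ≈ -0.066667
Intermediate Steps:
w(N) = 0 (w(N) = (N*0)/5 = (1/5)*0 = 0)
a(x, c) = c/(c + x) (a(x, c) = (c + 0)/(x + c) = c/(c + x))
F(u) = -15 (F(u) = 3 + ((-1 + 34) - 51) = 3 + (33 - 51) = 3 - 18 = -15)
1/F(a(14, E(3))) = 1/(-15) = -1/15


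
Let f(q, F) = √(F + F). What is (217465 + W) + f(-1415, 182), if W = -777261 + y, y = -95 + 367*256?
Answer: -465939 + 2*√91 ≈ -4.6592e+5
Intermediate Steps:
y = 93857 (y = -95 + 93952 = 93857)
W = -683404 (W = -777261 + 93857 = -683404)
f(q, F) = √2*√F (f(q, F) = √(2*F) = √2*√F)
(217465 + W) + f(-1415, 182) = (217465 - 683404) + √2*√182 = -465939 + 2*√91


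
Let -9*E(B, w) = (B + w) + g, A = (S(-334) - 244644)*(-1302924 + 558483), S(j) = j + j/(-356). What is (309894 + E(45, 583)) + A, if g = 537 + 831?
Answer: 292158788211473/1602 ≈ 1.8237e+11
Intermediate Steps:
S(j) = 355*j/356 (S(j) = j + j*(-1/356) = j - j/356 = 355*j/356)
A = 32462032457397/178 (A = ((355/356)*(-334) - 244644)*(-1302924 + 558483) = (-59285/178 - 244644)*(-744441) = -43605917/178*(-744441) = 32462032457397/178 ≈ 1.8237e+11)
g = 1368
E(B, w) = -152 - B/9 - w/9 (E(B, w) = -((B + w) + 1368)/9 = -(1368 + B + w)/9 = -152 - B/9 - w/9)
(309894 + E(45, 583)) + A = (309894 + (-152 - ⅑*45 - ⅑*583)) + 32462032457397/178 = (309894 + (-152 - 5 - 583/9)) + 32462032457397/178 = (309894 - 1996/9) + 32462032457397/178 = 2787050/9 + 32462032457397/178 = 292158788211473/1602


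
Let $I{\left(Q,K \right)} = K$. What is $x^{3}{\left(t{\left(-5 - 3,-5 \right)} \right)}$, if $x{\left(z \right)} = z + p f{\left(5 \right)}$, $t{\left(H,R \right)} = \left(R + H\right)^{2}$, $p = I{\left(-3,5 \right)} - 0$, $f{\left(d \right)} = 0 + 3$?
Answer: $6229504$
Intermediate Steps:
$f{\left(d \right)} = 3$
$p = 5$ ($p = 5 - 0 = 5 + 0 = 5$)
$t{\left(H,R \right)} = \left(H + R\right)^{2}$
$x{\left(z \right)} = 15 + z$ ($x{\left(z \right)} = z + 5 \cdot 3 = z + 15 = 15 + z$)
$x^{3}{\left(t{\left(-5 - 3,-5 \right)} \right)} = \left(15 + \left(\left(-5 - 3\right) - 5\right)^{2}\right)^{3} = \left(15 + \left(-8 - 5\right)^{2}\right)^{3} = \left(15 + \left(-13\right)^{2}\right)^{3} = \left(15 + 169\right)^{3} = 184^{3} = 6229504$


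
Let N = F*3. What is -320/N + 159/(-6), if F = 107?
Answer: -17653/642 ≈ -27.497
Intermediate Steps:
N = 321 (N = 107*3 = 321)
-320/N + 159/(-6) = -320/321 + 159/(-6) = -320*1/321 + 159*(-⅙) = -320/321 - 53/2 = -17653/642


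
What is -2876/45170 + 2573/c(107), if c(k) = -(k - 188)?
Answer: 57994727/1829385 ≈ 31.702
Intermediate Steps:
c(k) = 188 - k (c(k) = -(-188 + k) = 188 - k)
-2876/45170 + 2573/c(107) = -2876/45170 + 2573/(188 - 1*107) = -2876*1/45170 + 2573/(188 - 107) = -1438/22585 + 2573/81 = 57994727/1829385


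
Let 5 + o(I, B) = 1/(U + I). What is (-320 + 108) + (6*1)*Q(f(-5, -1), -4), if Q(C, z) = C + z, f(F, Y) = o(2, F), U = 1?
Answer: -264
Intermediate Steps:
o(I, B) = -5 + 1/(1 + I)
f(F, Y) = -14/3 (f(F, Y) = (-4 - 5*2)/(1 + 2) = (-4 - 10)/3 = (⅓)*(-14) = -14/3)
(-320 + 108) + (6*1)*Q(f(-5, -1), -4) = (-320 + 108) + (6*1)*(-14/3 - 4) = -212 + 6*(-26/3) = -212 - 52 = -264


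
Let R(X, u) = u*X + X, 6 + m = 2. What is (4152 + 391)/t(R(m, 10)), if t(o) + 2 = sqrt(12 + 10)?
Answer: 4543/9 + 4543*sqrt(22)/18 ≈ 1688.6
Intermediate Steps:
m = -4 (m = -6 + 2 = -4)
R(X, u) = X + X*u (R(X, u) = X*u + X = X + X*u)
t(o) = -2 + sqrt(22) (t(o) = -2 + sqrt(12 + 10) = -2 + sqrt(22))
(4152 + 391)/t(R(m, 10)) = (4152 + 391)/(-2 + sqrt(22)) = 4543/(-2 + sqrt(22))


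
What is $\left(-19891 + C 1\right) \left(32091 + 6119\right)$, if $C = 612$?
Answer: $-736650590$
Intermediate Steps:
$\left(-19891 + C 1\right) \left(32091 + 6119\right) = \left(-19891 + 612 \cdot 1\right) \left(32091 + 6119\right) = \left(-19891 + 612\right) 38210 = \left(-19279\right) 38210 = -736650590$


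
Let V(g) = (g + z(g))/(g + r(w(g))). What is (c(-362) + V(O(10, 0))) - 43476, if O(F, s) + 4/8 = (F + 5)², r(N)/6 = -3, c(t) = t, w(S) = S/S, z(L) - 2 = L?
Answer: -18104192/413 ≈ -43836.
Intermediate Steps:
z(L) = 2 + L
w(S) = 1
r(N) = -18 (r(N) = 6*(-3) = -18)
O(F, s) = -½ + (5 + F)² (O(F, s) = -½ + (F + 5)² = -½ + (5 + F)²)
V(g) = (2 + 2*g)/(-18 + g) (V(g) = (g + (2 + g))/(g - 18) = (2 + 2*g)/(-18 + g))
(c(-362) + V(O(10, 0))) - 43476 = (-362 + 2*(1 + (-½ + (5 + 10)²))/(-18 + (-½ + (5 + 10)²))) - 43476 = (-362 + 2*(1 + (-½ + 15²))/(-18 + (-½ + 15²))) - 43476 = (-362 + 2*(1 + (-½ + 225))/(-18 + (-½ + 225))) - 43476 = (-362 + 2*(1 + 449/2)/(-18 + 449/2)) - 43476 = (-362 + 2*(451/2)/(413/2)) - 43476 = (-362 + 2*(2/413)*(451/2)) - 43476 = (-362 + 902/413) - 43476 = -148604/413 - 43476 = -18104192/413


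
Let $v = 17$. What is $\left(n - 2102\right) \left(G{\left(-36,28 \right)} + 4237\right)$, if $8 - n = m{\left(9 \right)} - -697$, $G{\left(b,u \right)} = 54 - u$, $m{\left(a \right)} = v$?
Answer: $-11970504$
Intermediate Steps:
$m{\left(a \right)} = 17$
$n = -706$ ($n = 8 - \left(17 - -697\right) = 8 - \left(17 + 697\right) = 8 - 714 = -706$)
$\left(n - 2102\right) \left(G{\left(-36,28 \right)} + 4237\right) = \left(-706 - 2102\right) \left(\left(54 - 28\right) + 4237\right) = - 2808 \left(\left(54 - 28\right) + 4237\right) = - 2808 \left(26 + 4237\right) = \left(-2808\right) 4263 = -11970504$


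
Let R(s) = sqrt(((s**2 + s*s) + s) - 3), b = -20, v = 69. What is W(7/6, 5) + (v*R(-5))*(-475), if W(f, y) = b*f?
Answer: -70/3 - 32775*sqrt(42) ≈ -2.1243e+5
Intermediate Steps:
W(f, y) = -20*f
R(s) = sqrt(-3 + s + 2*s**2) (R(s) = sqrt(((s**2 + s**2) + s) - 3) = sqrt((2*s**2 + s) - 3) = sqrt((s + 2*s**2) - 3) = sqrt(-3 + s + 2*s**2))
W(7/6, 5) + (v*R(-5))*(-475) = -140/6 + (69*sqrt(-3 - 5 + 2*(-5)**2))*(-475) = -140/6 + (69*sqrt(-3 - 5 + 2*25))*(-475) = -20*7/6 + (69*sqrt(-3 - 5 + 50))*(-475) = -70/3 + (69*sqrt(42))*(-475) = -70/3 - 32775*sqrt(42)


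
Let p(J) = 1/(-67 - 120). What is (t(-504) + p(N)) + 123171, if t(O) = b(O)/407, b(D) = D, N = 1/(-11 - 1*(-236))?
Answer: 852211544/6919 ≈ 1.2317e+5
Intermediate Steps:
N = 1/225 (N = 1/(-11 + 236) = 1/225 ≈ 0.0044444)
p(J) = -1/187 (p(J) = 1/(-187) = -1/187)
t(O) = O/407
(t(-504) + p(N)) + 123171 = ((1/407)*(-504) - 1/187) + 123171 = (-504/407 - 1/187) + 123171 = -8605/6919 + 123171 = 852211544/6919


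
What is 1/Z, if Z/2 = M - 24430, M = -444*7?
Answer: -1/55076 ≈ -1.8157e-5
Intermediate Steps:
M = -3108
Z = -55076 (Z = 2*(-3108 - 24430) = 2*(-27538) = -55076)
1/Z = 1/(-55076) = -1/55076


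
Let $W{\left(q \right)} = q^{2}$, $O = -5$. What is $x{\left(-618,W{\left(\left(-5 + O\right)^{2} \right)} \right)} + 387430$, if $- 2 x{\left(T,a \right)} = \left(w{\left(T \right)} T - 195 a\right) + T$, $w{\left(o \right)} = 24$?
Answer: $1370155$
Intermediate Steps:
$x{\left(T,a \right)} = - \frac{25 T}{2} + \frac{195 a}{2}$ ($x{\left(T,a \right)} = - \frac{\left(24 T - 195 a\right) + T}{2} = - \frac{\left(- 195 a + 24 T\right) + T}{2} = - \frac{- 195 a + 25 T}{2} = - \frac{25 T}{2} + \frac{195 a}{2}$)
$x{\left(-618,W{\left(\left(-5 + O\right)^{2} \right)} \right)} + 387430 = \left(\left(- \frac{25}{2}\right) \left(-618\right) + \frac{195 \left(\left(-5 - 5\right)^{2}\right)^{2}}{2}\right) + 387430 = \left(7725 + \frac{195 \left(\left(-10\right)^{2}\right)^{2}}{2}\right) + 387430 = \left(7725 + \frac{195 \cdot 100^{2}}{2}\right) + 387430 = \left(7725 + \frac{195}{2} \cdot 10000\right) + 387430 = \left(7725 + 975000\right) + 387430 = 982725 + 387430 = 1370155$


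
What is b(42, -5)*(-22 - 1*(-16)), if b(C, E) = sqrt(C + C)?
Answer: -12*sqrt(21) ≈ -54.991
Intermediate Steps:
b(C, E) = sqrt(2)*sqrt(C) (b(C, E) = sqrt(2*C) = sqrt(2)*sqrt(C))
b(42, -5)*(-22 - 1*(-16)) = (sqrt(2)*sqrt(42))*(-22 - 1*(-16)) = (2*sqrt(21))*(-22 + 16) = (2*sqrt(21))*(-6) = -12*sqrt(21)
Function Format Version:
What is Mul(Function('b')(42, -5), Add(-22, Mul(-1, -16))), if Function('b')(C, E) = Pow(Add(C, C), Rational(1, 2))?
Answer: Mul(-12, Pow(21, Rational(1, 2))) ≈ -54.991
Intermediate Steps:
Function('b')(C, E) = Mul(Pow(2, Rational(1, 2)), Pow(C, Rational(1, 2))) (Function('b')(C, E) = Pow(Mul(2, C), Rational(1, 2)) = Mul(Pow(2, Rational(1, 2)), Pow(C, Rational(1, 2))))
Mul(Function('b')(42, -5), Add(-22, Mul(-1, -16))) = Mul(Mul(Pow(2, Rational(1, 2)), Pow(42, Rational(1, 2))), Add(-22, Mul(-1, -16))) = Mul(Mul(2, Pow(21, Rational(1, 2))), Add(-22, 16)) = Mul(Mul(2, Pow(21, Rational(1, 2))), -6) = Mul(-12, Pow(21, Rational(1, 2)))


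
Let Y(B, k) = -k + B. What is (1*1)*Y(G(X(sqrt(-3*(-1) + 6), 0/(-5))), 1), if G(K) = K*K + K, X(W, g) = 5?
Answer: 29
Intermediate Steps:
G(K) = K + K**2 (G(K) = K**2 + K = K + K**2)
Y(B, k) = B - k
(1*1)*Y(G(X(sqrt(-3*(-1) + 6), 0/(-5))), 1) = (1*1)*(5*(1 + 5) - 1*1) = 1*(5*6 - 1) = 1*(30 - 1) = 1*29 = 29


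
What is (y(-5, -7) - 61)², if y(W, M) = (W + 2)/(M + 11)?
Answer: 61009/16 ≈ 3813.1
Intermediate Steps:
y(W, M) = (2 + W)/(11 + M)
(y(-5, -7) - 61)² = ((2 - 5)/(11 - 7) - 61)² = (-3/4 - 61)² = ((¼)*(-3) - 61)² = (-¾ - 61)² = (-247/4)² = 61009/16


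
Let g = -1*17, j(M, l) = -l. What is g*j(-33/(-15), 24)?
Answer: 408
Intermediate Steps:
g = -17
g*j(-33/(-15), 24) = -(-17)*24 = -17*(-24) = 408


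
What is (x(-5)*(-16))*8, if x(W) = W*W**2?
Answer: 16000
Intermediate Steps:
x(W) = W**3
(x(-5)*(-16))*8 = ((-5)**3*(-16))*8 = -125*(-16)*8 = 2000*8 = 16000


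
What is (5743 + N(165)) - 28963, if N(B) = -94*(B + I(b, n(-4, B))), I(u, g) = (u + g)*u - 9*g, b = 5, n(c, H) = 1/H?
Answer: -6777824/165 ≈ -41078.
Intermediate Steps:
I(u, g) = -9*g + u*(g + u) (I(u, g) = (g + u)*u - 9*g = u*(g + u) - 9*g = -9*g + u*(g + u))
N(B) = -2350 - 94*B + 376/B (N(B) = -94*(B + (5² - 9/B + 5/B)) = -94*(B + (25 - 9/B + 5/B)) = -94*(B + (25 - 4/B)) = -94*(25 + B - 4/B) = -2350 - 94*B + 376/B)
(5743 + N(165)) - 28963 = (5743 + (-2350 - 94*165 + 376/165)) - 28963 = (5743 + (-2350 - 15510 + 376*(1/165))) - 28963 = (5743 + (-2350 - 15510 + 376/165)) - 28963 = (5743 - 2946524/165) - 28963 = -1998929/165 - 28963 = -6777824/165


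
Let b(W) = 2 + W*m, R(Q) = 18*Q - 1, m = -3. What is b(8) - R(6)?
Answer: -129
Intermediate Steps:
R(Q) = -1 + 18*Q
b(W) = 2 - 3*W (b(W) = 2 + W*(-3) = 2 - 3*W)
b(8) - R(6) = (2 - 3*8) - (-1 + 18*6) = (2 - 24) - (-1 + 108) = -22 - 1*107 = -22 - 107 = -129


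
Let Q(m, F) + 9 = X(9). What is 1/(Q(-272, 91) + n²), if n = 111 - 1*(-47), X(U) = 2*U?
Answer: 1/24973 ≈ 4.0043e-5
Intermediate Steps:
Q(m, F) = 9 (Q(m, F) = -9 + 2*9 = -9 + 18 = 9)
n = 158 (n = 111 + 47 = 158)
1/(Q(-272, 91) + n²) = 1/(9 + 158²) = 1/(9 + 24964) = 1/24973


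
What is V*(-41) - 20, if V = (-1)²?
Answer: -61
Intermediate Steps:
V = 1
V*(-41) - 20 = 1*(-41) - 20 = -41 - 20 = -61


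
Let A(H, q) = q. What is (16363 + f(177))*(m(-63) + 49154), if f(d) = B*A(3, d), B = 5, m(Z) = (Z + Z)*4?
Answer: 839115200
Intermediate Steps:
m(Z) = 8*Z (m(Z) = (2*Z)*4 = 8*Z)
f(d) = 5*d
(16363 + f(177))*(m(-63) + 49154) = (16363 + 5*177)*(8*(-63) + 49154) = (16363 + 885)*(-504 + 49154) = 17248*48650 = 839115200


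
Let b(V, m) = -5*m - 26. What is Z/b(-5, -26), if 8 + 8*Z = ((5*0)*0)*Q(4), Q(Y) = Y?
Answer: -1/104 ≈ -0.0096154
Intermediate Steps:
b(V, m) = -26 - 5*m
Z = -1 (Z = -1 + (((5*0)*0)*4)/8 = -1 + ((0*0)*4)/8 = -1 + (0*4)/8 = -1 + (1/8)*0 = -1 + 0 = -1)
Z/b(-5, -26) = -1/(-26 - 5*(-26)) = -1/(-26 + 130) = -1/104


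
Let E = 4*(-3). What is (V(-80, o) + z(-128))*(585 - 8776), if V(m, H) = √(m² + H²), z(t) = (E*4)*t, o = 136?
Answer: -50325504 - 65528*√389 ≈ -5.1618e+7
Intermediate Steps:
E = -12
z(t) = -48*t (z(t) = (-12*4)*t = -48*t)
V(m, H) = √(H² + m²)
(V(-80, o) + z(-128))*(585 - 8776) = (√(136² + (-80)²) - 48*(-128))*(585 - 8776) = (√(18496 + 6400) + 6144)*(-8191) = (√24896 + 6144)*(-8191) = (8*√389 + 6144)*(-8191) = (6144 + 8*√389)*(-8191) = -50325504 - 65528*√389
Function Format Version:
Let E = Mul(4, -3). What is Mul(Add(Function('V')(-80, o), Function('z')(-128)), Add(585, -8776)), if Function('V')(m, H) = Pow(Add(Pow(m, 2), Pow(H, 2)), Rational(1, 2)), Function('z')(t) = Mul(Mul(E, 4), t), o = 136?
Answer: Add(-50325504, Mul(-65528, Pow(389, Rational(1, 2)))) ≈ -5.1618e+7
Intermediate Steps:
E = -12
Function('z')(t) = Mul(-48, t) (Function('z')(t) = Mul(Mul(-12, 4), t) = Mul(-48, t))
Function('V')(m, H) = Pow(Add(Pow(H, 2), Pow(m, 2)), Rational(1, 2))
Mul(Add(Function('V')(-80, o), Function('z')(-128)), Add(585, -8776)) = Mul(Add(Pow(Add(Pow(136, 2), Pow(-80, 2)), Rational(1, 2)), Mul(-48, -128)), Add(585, -8776)) = Mul(Add(Pow(Add(18496, 6400), Rational(1, 2)), 6144), -8191) = Mul(Add(Pow(24896, Rational(1, 2)), 6144), -8191) = Mul(Add(Mul(8, Pow(389, Rational(1, 2))), 6144), -8191) = Mul(Add(6144, Mul(8, Pow(389, Rational(1, 2)))), -8191) = Add(-50325504, Mul(-65528, Pow(389, Rational(1, 2))))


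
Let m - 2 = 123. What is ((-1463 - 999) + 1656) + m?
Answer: -681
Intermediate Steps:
m = 125 (m = 2 + 123 = 125)
((-1463 - 999) + 1656) + m = ((-1463 - 999) + 1656) + 125 = (-2462 + 1656) + 125 = -806 + 125 = -681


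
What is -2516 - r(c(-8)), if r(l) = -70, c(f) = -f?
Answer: -2446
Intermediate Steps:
-2516 - r(c(-8)) = -2516 - 1*(-70) = -2516 + 70 = -2446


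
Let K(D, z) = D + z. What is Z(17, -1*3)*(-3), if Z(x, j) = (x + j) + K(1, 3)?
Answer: -54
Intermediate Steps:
Z(x, j) = 4 + j + x (Z(x, j) = (x + j) + (1 + 3) = (j + x) + 4 = 4 + j + x)
Z(17, -1*3)*(-3) = (4 - 1*3 + 17)*(-3) = (4 - 3 + 17)*(-3) = 18*(-3) = -54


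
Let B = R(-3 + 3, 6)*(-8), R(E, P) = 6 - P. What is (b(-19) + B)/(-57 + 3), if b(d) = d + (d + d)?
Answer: 19/18 ≈ 1.0556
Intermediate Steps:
b(d) = 3*d (b(d) = d + 2*d = 3*d)
B = 0 (B = (6 - 1*6)*(-8) = (6 - 6)*(-8) = 0*(-8) = 0)
(b(-19) + B)/(-57 + 3) = (3*(-19) + 0)/(-57 + 3) = (-57 + 0)/(-54) = -57*(-1/54) = 19/18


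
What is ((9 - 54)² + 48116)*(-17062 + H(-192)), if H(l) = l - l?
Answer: -855505742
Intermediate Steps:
H(l) = 0
((9 - 54)² + 48116)*(-17062 + H(-192)) = ((9 - 54)² + 48116)*(-17062 + 0) = ((-45)² + 48116)*(-17062) = (2025 + 48116)*(-17062) = 50141*(-17062) = -855505742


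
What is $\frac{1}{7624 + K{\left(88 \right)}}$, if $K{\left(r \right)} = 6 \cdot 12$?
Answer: $\frac{1}{7696} \approx 0.00012994$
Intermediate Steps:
$K{\left(r \right)} = 72$
$\frac{1}{7624 + K{\left(88 \right)}} = \frac{1}{7624 + 72} = \frac{1}{7696}$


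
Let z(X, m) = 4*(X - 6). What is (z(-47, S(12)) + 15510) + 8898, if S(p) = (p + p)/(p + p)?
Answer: 24196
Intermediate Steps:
S(p) = 1 (S(p) = (2*p)/((2*p)) = (2*p)*(1/(2*p)) = 1)
z(X, m) = -24 + 4*X (z(X, m) = 4*(-6 + X) = -24 + 4*X)
(z(-47, S(12)) + 15510) + 8898 = ((-24 + 4*(-47)) + 15510) + 8898 = ((-24 - 188) + 15510) + 8898 = (-212 + 15510) + 8898 = 15298 + 8898 = 24196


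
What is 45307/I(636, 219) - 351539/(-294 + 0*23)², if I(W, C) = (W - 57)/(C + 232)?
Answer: 588660916057/16682148 ≈ 35287.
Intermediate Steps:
I(W, C) = (-57 + W)/(232 + C)
45307/I(636, 219) - 351539/(-294 + 0*23)² = 45307/(((-57 + 636)/(232 + 219))) - 351539/(-294 + 0*23)² = 45307/((579/451)) - 351539/(-294 + 0)² = 45307/(((1/451)*579)) - 351539/((-294)²) = 45307/(579/451) - 351539/86436 = 45307*(451/579) - 351539*1/86436 = 20433457/579 - 351539/86436 = 588660916057/16682148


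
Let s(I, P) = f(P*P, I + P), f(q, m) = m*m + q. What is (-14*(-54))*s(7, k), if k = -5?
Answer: 21924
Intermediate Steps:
f(q, m) = q + m**2 (f(q, m) = m**2 + q = q + m**2)
s(I, P) = P**2 + (I + P)**2 (s(I, P) = P*P + (I + P)**2 = P**2 + (I + P)**2)
(-14*(-54))*s(7, k) = (-14*(-54))*((-5)**2 + (7 - 5)**2) = 756*(25 + 2**2) = 756*(25 + 4) = 756*29 = 21924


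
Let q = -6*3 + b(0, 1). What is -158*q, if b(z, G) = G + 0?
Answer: 2686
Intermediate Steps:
b(z, G) = G
q = -17 (q = -6*3 + 1 = -18 + 1 = -17)
-158*q = -158*(-17) = 2686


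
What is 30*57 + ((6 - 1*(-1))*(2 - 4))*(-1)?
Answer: 1724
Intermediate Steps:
30*57 + ((6 - 1*(-1))*(2 - 4))*(-1) = 1710 + ((6 + 1)*(-2))*(-1) = 1710 + (7*(-2))*(-1) = 1710 - 14*(-1) = 1710 + 14 = 1724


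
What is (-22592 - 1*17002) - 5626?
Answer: -45220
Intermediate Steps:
(-22592 - 1*17002) - 5626 = (-22592 - 17002) - 5626 = -39594 - 5626 = -45220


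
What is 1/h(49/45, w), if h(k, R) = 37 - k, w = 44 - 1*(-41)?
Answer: 45/1616 ≈ 0.027847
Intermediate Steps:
w = 85 (w = 44 + 41 = 85)
1/h(49/45, w) = 1/(37 - 49/45) = 1/(1616/45) = 45/1616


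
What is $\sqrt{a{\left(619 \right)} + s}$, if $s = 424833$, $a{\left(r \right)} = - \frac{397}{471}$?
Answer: $\frac{\sqrt{94245190566}}{471} \approx 651.79$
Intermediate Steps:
$a{\left(r \right)} = - \frac{397}{471}$ ($a{\left(r \right)} = \left(-397\right) \frac{1}{471} = - \frac{397}{471}$)
$\sqrt{a{\left(619 \right)} + s} = \sqrt{- \frac{397}{471} + 424833} = \sqrt{\frac{200095946}{471}} = \frac{\sqrt{94245190566}}{471}$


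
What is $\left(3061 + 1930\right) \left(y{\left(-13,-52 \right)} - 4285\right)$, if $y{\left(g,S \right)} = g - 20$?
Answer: $-21551138$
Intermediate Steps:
$y{\left(g,S \right)} = -20 + g$
$\left(3061 + 1930\right) \left(y{\left(-13,-52 \right)} - 4285\right) = \left(3061 + 1930\right) \left(\left(-20 - 13\right) - 4285\right) = 4991 \left(-33 - 4285\right) = 4991 \left(-4318\right) = -21551138$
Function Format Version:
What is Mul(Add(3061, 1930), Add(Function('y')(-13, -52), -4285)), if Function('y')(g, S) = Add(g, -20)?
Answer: -21551138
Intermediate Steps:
Function('y')(g, S) = Add(-20, g)
Mul(Add(3061, 1930), Add(Function('y')(-13, -52), -4285)) = Mul(Add(3061, 1930), Add(Add(-20, -13), -4285)) = Mul(4991, Add(-33, -4285)) = Mul(4991, -4318) = -21551138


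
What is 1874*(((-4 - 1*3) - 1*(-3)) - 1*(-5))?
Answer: 1874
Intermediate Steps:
1874*(((-4 - 1*3) - 1*(-3)) - 1*(-5)) = 1874*(((-4 - 3) + 3) + 5) = 1874*((-7 + 3) + 5) = 1874*(-4 + 5) = 1874*1 = 1874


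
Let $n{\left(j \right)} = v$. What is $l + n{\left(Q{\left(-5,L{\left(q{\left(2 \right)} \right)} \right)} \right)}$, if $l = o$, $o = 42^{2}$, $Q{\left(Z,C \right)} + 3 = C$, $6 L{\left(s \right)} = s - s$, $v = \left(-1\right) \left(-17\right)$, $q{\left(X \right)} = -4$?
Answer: $1781$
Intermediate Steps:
$v = 17$
$L{\left(s \right)} = 0$ ($L{\left(s \right)} = \frac{s - s}{6} = \frac{1}{6} \cdot 0 = 0$)
$Q{\left(Z,C \right)} = -3 + C$
$n{\left(j \right)} = 17$
$o = 1764$
$l = 1764$
$l + n{\left(Q{\left(-5,L{\left(q{\left(2 \right)} \right)} \right)} \right)} = 1764 + 17 = 1781$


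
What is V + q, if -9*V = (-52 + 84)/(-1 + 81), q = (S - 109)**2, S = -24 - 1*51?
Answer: 1523518/45 ≈ 33856.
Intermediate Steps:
S = -75 (S = -24 - 51 = -75)
q = 33856 (q = (-75 - 109)**2 = (-184)**2 = 33856)
V = -2/45 (V = -(-52 + 84)/(9*(-1 + 81)) = -32/(9*80) = -1/9*2/5 = -2/45 ≈ -0.044444)
V + q = -2/45 + 33856 = 1523518/45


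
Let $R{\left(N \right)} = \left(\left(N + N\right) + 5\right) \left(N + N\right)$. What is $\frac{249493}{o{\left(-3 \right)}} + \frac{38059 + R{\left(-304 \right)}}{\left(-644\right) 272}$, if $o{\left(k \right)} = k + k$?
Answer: $- \frac{21852808961}{525504} \approx -41585.0$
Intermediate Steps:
$o{\left(k \right)} = 2 k$
$R{\left(N \right)} = 2 N \left(5 + 2 N\right)$ ($R{\left(N \right)} = \left(2 N + 5\right) 2 N = \left(5 + 2 N\right) 2 N = 2 N \left(5 + 2 N\right)$)
$\frac{249493}{o{\left(-3 \right)}} + \frac{38059 + R{\left(-304 \right)}}{\left(-644\right) 272} = \frac{249493}{2 \left(-3\right)} + \frac{38059 + 2 \left(-304\right) \left(5 + 2 \left(-304\right)\right)}{\left(-644\right) 272} = \frac{249493}{-6} + \frac{38059 + 2 \left(-304\right) \left(5 - 608\right)}{-175168} = 249493 \left(- \frac{1}{6}\right) + \left(38059 + 2 \left(-304\right) \left(-603\right)\right) \left(- \frac{1}{175168}\right) = - \frac{249493}{6} + \left(38059 + 366624\right) \left(- \frac{1}{175168}\right) = - \frac{249493}{6} + 404683 \left(- \frac{1}{175168}\right) = - \frac{249493}{6} - \frac{404683}{175168} = - \frac{21852808961}{525504}$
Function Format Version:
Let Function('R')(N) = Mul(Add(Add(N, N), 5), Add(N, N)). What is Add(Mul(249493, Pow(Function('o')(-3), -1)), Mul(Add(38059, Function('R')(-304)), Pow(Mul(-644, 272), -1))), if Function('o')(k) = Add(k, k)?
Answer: Rational(-21852808961, 525504) ≈ -41585.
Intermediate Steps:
Function('o')(k) = Mul(2, k)
Function('R')(N) = Mul(2, N, Add(5, Mul(2, N))) (Function('R')(N) = Mul(Add(Mul(2, N), 5), Mul(2, N)) = Mul(Add(5, Mul(2, N)), Mul(2, N)) = Mul(2, N, Add(5, Mul(2, N))))
Add(Mul(249493, Pow(Function('o')(-3), -1)), Mul(Add(38059, Function('R')(-304)), Pow(Mul(-644, 272), -1))) = Add(Mul(249493, Pow(Mul(2, -3), -1)), Mul(Add(38059, Mul(2, -304, Add(5, Mul(2, -304)))), Pow(Mul(-644, 272), -1))) = Add(Mul(249493, Pow(-6, -1)), Mul(Add(38059, Mul(2, -304, Add(5, -608))), Pow(-175168, -1))) = Add(Mul(249493, Rational(-1, 6)), Mul(Add(38059, Mul(2, -304, -603)), Rational(-1, 175168))) = Add(Rational(-249493, 6), Mul(Add(38059, 366624), Rational(-1, 175168))) = Add(Rational(-249493, 6), Mul(404683, Rational(-1, 175168))) = Add(Rational(-249493, 6), Rational(-404683, 175168)) = Rational(-21852808961, 525504)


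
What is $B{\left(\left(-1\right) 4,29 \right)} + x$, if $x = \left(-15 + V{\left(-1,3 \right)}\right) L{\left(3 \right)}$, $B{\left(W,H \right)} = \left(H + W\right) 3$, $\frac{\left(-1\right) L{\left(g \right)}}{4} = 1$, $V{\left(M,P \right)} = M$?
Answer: $139$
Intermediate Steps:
$L{\left(g \right)} = -4$ ($L{\left(g \right)} = \left(-4\right) 1 = -4$)
$B{\left(W,H \right)} = 3 H + 3 W$
$x = 64$ ($x = \left(-15 - 1\right) \left(-4\right) = \left(-16\right) \left(-4\right) = 64$)
$B{\left(\left(-1\right) 4,29 \right)} + x = \left(3 \cdot 29 + 3 \left(\left(-1\right) 4\right)\right) + 64 = \left(87 + 3 \left(-4\right)\right) + 64 = \left(87 - 12\right) + 64 = 75 + 64 = 139$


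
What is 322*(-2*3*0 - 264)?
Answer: -85008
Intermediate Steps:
322*(-2*3*0 - 264) = 322*(-6*0 - 264) = 322*(0 - 264) = 322*(-264) = -85008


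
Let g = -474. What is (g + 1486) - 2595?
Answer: -1583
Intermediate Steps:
(g + 1486) - 2595 = (-474 + 1486) - 2595 = 1012 - 2595 = -1583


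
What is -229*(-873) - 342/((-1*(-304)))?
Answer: 1599327/8 ≈ 1.9992e+5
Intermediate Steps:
-229*(-873) - 342/((-1*(-304))) = 199917 - 342/304 = 199917 - 342*1/304 = 199917 - 9/8 = 1599327/8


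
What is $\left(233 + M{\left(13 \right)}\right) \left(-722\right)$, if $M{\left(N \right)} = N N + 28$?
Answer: $-310460$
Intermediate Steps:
$M{\left(N \right)} = 28 + N^{2}$ ($M{\left(N \right)} = N^{2} + 28 = 28 + N^{2}$)
$\left(233 + M{\left(13 \right)}\right) \left(-722\right) = \left(233 + \left(28 + 13^{2}\right)\right) \left(-722\right) = \left(233 + \left(28 + 169\right)\right) \left(-722\right) = \left(233 + 197\right) \left(-722\right) = 430 \left(-722\right) = -310460$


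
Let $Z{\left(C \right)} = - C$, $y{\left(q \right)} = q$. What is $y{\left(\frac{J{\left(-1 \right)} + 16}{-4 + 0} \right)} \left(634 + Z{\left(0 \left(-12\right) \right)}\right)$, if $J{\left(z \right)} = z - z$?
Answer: $-2536$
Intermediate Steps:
$J{\left(z \right)} = 0$
$y{\left(\frac{J{\left(-1 \right)} + 16}{-4 + 0} \right)} \left(634 + Z{\left(0 \left(-12\right) \right)}\right) = \frac{0 + 16}{-4 + 0} \left(634 - 0 \left(-12\right)\right) = \frac{16}{-4} \left(634 - 0\right) = 16 \left(- \frac{1}{4}\right) \left(634 + 0\right) = \left(-4\right) 634 = -2536$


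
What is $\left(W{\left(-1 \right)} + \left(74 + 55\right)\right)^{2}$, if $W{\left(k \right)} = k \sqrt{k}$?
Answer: $\left(129 - i\right)^{2} \approx 16640.0 - 258.0 i$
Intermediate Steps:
$W{\left(k \right)} = k^{\frac{3}{2}}$
$\left(W{\left(-1 \right)} + \left(74 + 55\right)\right)^{2} = \left(\left(-1\right)^{\frac{3}{2}} + \left(74 + 55\right)\right)^{2} = \left(- i + 129\right)^{2} = \left(129 - i\right)^{2}$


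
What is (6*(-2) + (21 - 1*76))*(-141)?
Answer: 9447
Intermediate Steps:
(6*(-2) + (21 - 1*76))*(-141) = (-12 + (21 - 76))*(-141) = (-12 - 55)*(-141) = -67*(-141) = 9447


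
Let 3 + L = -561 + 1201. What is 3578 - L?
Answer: 2941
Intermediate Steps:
L = 637 (L = -3 + (-561 + 1201) = -3 + 640 = 637)
3578 - L = 3578 - 1*637 = 3578 - 637 = 2941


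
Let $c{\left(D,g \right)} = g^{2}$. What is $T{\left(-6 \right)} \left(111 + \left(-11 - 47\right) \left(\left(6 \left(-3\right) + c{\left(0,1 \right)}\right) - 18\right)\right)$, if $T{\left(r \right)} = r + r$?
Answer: $-25692$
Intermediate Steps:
$T{\left(r \right)} = 2 r$
$T{\left(-6 \right)} \left(111 + \left(-11 - 47\right) \left(\left(6 \left(-3\right) + c{\left(0,1 \right)}\right) - 18\right)\right) = 2 \left(-6\right) \left(111 + \left(-11 - 47\right) \left(\left(6 \left(-3\right) + 1^{2}\right) - 18\right)\right) = - 12 \left(111 - 58 \left(\left(-18 + 1\right) - 18\right)\right) = - 12 \left(111 - 58 \left(-17 - 18\right)\right) = - 12 \left(111 - -2030\right) = - 12 \left(111 + 2030\right) = \left(-12\right) 2141 = -25692$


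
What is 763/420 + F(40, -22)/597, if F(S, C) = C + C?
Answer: 6937/3980 ≈ 1.7430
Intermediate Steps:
F(S, C) = 2*C
763/420 + F(40, -22)/597 = 763/420 + (2*(-22))/597 = 763*(1/420) - 44*1/597 = 109/60 - 44/597 = 6937/3980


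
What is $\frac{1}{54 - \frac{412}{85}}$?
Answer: $\frac{85}{4178} \approx 0.020345$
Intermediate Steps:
$\frac{1}{54 - \frac{412}{85}} = \frac{1}{\frac{4178}{85}} = \frac{85}{4178}$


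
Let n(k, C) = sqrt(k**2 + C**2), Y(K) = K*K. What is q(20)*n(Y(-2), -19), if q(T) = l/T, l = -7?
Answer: -7*sqrt(377)/20 ≈ -6.7958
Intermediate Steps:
Y(K) = K**2
q(T) = -7/T
n(k, C) = sqrt(C**2 + k**2)
q(20)*n(Y(-2), -19) = (-7/20)*sqrt((-19)**2 + ((-2)**2)**2) = (-7*1/20)*sqrt(361 + 4**2) = -7*sqrt(361 + 16)/20 = -7*sqrt(377)/20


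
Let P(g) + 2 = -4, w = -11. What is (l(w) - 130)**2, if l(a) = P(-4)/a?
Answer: 2027776/121 ≈ 16758.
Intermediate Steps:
P(g) = -6 (P(g) = -2 - 4 = -6)
l(a) = -6/a
(l(w) - 130)**2 = (-6/(-11) - 130)**2 = (-6*(-1/11) - 130)**2 = (6/11 - 130)**2 = (-1424/11)**2 = 2027776/121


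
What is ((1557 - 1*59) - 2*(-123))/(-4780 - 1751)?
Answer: -1744/6531 ≈ -0.26703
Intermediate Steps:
((1557 - 1*59) - 2*(-123))/(-4780 - 1751) = ((1557 - 59) + 246)/(-6531) = (1498 + 246)*(-1/6531) = 1744*(-1/6531) = -1744/6531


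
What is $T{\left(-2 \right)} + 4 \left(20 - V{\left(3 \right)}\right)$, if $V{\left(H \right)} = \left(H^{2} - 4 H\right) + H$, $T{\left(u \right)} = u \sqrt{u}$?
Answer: $80 - 2 i \sqrt{2} \approx 80.0 - 2.8284 i$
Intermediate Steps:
$T{\left(u \right)} = u^{\frac{3}{2}}$
$V{\left(H \right)} = H^{2} - 3 H$
$T{\left(-2 \right)} + 4 \left(20 - V{\left(3 \right)}\right) = \left(-2\right)^{\frac{3}{2}} + 4 \left(20 - 3 \left(-3 + 3\right)\right) = - 2 i \sqrt{2} + 4 \left(20 - 3 \cdot 0\right) = - 2 i \sqrt{2} + 4 \left(20 - 0\right) = - 2 i \sqrt{2} + 4 \left(20 + 0\right) = - 2 i \sqrt{2} + 4 \cdot 20 = - 2 i \sqrt{2} + 80 = 80 - 2 i \sqrt{2}$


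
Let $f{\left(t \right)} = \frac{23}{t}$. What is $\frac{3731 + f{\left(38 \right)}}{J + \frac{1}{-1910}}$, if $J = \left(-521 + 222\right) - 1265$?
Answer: $- \frac{45139985}{18919193} \approx -2.3859$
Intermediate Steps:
$J = -1564$ ($J = -299 - 1265 = -1564$)
$\frac{3731 + f{\left(38 \right)}}{J + \frac{1}{-1910}} = \frac{3731 + \frac{23}{38}}{-1564 + \frac{1}{-1910}} = \frac{3731 + 23 \cdot \frac{1}{38}}{-1564 - \frac{1}{1910}} = \frac{3731 + \frac{23}{38}}{- \frac{2987241}{1910}} = \frac{141801}{38} \left(- \frac{1910}{2987241}\right) = - \frac{45139985}{18919193}$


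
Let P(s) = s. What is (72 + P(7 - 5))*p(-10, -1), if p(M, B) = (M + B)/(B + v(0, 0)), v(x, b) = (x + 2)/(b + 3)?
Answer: 2442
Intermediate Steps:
v(x, b) = (2 + x)/(3 + b)
p(M, B) = (B + M)/(⅔ + B) (p(M, B) = (M + B)/(B + (2 + 0)/(3 + 0)) = (B + M)/(B + 2/3) = (B + M)/(B + (⅓)*2) = (B + M)/(B + ⅔) = (B + M)/(⅔ + B))
(72 + P(7 - 5))*p(-10, -1) = (72 + (7 - 5))*(3*(-1 - 10)/(2 + 3*(-1))) = (72 + 2)*(3*(-11)/(2 - 3)) = 74*(3*(-11)/(-1)) = 74*(3*(-1)*(-11)) = 74*33 = 2442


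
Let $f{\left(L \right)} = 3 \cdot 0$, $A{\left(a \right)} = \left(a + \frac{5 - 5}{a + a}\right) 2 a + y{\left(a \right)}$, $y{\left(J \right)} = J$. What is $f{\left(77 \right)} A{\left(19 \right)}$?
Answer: $0$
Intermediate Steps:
$A{\left(a \right)} = a + 2 a^{2}$ ($A{\left(a \right)} = \left(a + \frac{5 - 5}{a + a}\right) 2 a + a = \left(a + \frac{0}{2 a}\right) 2 a + a = \left(a + 0 \frac{1}{2 a}\right) 2 a + a = \left(a + 0\right) 2 a + a = a 2 a + a = 2 a a + a = 2 a^{2} + a = a + 2 a^{2}$)
$f{\left(L \right)} = 0$
$f{\left(77 \right)} A{\left(19 \right)} = 0 \cdot 19 \left(1 + 2 \cdot 19\right) = 0 \cdot 19 \left(1 + 38\right) = 0 \cdot 19 \cdot 39 = 0 \cdot 741 = 0$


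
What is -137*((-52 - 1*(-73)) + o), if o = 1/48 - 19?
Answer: -13289/48 ≈ -276.85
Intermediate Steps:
o = -911/48 (o = 1/48 - 19 = -911/48 ≈ -18.979)
-137*((-52 - 1*(-73)) + o) = -137*((-52 - 1*(-73)) - 911/48) = -137*((-52 + 73) - 911/48) = -137*(21 - 911/48) = -137*97/48 = -13289/48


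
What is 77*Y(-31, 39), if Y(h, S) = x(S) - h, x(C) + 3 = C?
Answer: 5159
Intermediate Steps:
x(C) = -3 + C
Y(h, S) = -3 + S - h (Y(h, S) = (-3 + S) - h = -3 + S - h)
77*Y(-31, 39) = 77*(-3 + 39 - 1*(-31)) = 77*(-3 + 39 + 31) = 77*67 = 5159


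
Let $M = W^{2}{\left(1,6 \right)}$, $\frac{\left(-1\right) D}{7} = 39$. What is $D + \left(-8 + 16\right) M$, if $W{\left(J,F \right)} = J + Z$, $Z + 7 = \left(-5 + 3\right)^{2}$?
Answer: $-241$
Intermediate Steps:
$D = -273$ ($D = \left(-7\right) 39 = -273$)
$Z = -3$ ($Z = -7 + \left(-5 + 3\right)^{2} = -7 + \left(-2\right)^{2} = -7 + 4 = -3$)
$W{\left(J,F \right)} = -3 + J$ ($W{\left(J,F \right)} = J - 3 = -3 + J$)
$M = 4$ ($M = \left(-3 + 1\right)^{2} = \left(-2\right)^{2} = 4$)
$D + \left(-8 + 16\right) M = -273 + \left(-8 + 16\right) 4 = -273 + 8 \cdot 4 = -273 + 32 = -241$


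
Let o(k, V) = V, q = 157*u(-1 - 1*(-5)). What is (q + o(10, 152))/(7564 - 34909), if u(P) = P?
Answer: -52/1823 ≈ -0.028524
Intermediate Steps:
q = 628 (q = 157*(-1 - 1*(-5)) = 157*(-1 + 5) = 157*4 = 628)
(q + o(10, 152))/(7564 - 34909) = (628 + 152)/(7564 - 34909) = 780/(-27345) = 780*(-1/27345) = -52/1823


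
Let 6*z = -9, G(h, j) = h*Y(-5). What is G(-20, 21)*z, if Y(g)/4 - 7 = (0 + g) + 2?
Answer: 480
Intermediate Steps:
Y(g) = 36 + 4*g (Y(g) = 28 + 4*((0 + g) + 2) = 28 + 4*(g + 2) = 28 + 4*(2 + g) = 28 + (8 + 4*g) = 36 + 4*g)
G(h, j) = 16*h (G(h, j) = h*(36 + 4*(-5)) = h*(36 - 20) = h*16 = 16*h)
z = -3/2 (z = (⅙)*(-9) = -3/2 ≈ -1.5000)
G(-20, 21)*z = (16*(-20))*(-3/2) = -320*(-3/2) = 480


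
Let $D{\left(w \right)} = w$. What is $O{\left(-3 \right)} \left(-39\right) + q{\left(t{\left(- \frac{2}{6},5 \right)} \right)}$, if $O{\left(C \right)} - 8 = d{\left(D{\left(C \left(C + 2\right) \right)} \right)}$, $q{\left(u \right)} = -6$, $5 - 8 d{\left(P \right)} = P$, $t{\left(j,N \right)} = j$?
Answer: $- \frac{1311}{4} \approx -327.75$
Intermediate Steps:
$d{\left(P \right)} = \frac{5}{8} - \frac{P}{8}$
$O{\left(C \right)} = \frac{69}{8} - \frac{C \left(2 + C\right)}{8}$ ($O{\left(C \right)} = 8 - \left(- \frac{5}{8} + \frac{C \left(C + 2\right)}{8}\right) = 8 - \left(- \frac{5}{8} + \frac{C \left(2 + C\right)}{8}\right) = \frac{69}{8} - \frac{C \left(2 + C\right)}{8}$)
$O{\left(-3 \right)} \left(-39\right) + q{\left(t{\left(- \frac{2}{6},5 \right)} \right)} = \left(\frac{69}{8} - - \frac{3 \left(2 - 3\right)}{8}\right) \left(-39\right) - 6 = \left(\frac{69}{8} - \left(- \frac{3}{8}\right) \left(-1\right)\right) \left(-39\right) - 6 = \left(\frac{69}{8} - \frac{3}{8}\right) \left(-39\right) - 6 = \frac{33}{4} \left(-39\right) - 6 = - \frac{1287}{4} - 6 = - \frac{1311}{4}$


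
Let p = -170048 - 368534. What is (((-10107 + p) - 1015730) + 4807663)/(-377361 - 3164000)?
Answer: -3243244/3541361 ≈ -0.91582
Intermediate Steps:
p = -538582
(((-10107 + p) - 1015730) + 4807663)/(-377361 - 3164000) = (((-10107 - 538582) - 1015730) + 4807663)/(-377361 - 3164000) = ((-548689 - 1015730) + 4807663)/(-3541361) = (-1564419 + 4807663)*(-1/3541361) = 3243244*(-1/3541361) = -3243244/3541361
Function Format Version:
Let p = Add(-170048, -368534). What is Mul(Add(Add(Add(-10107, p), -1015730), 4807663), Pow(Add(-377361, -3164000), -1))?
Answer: Rational(-3243244, 3541361) ≈ -0.91582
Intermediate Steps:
p = -538582
Mul(Add(Add(Add(-10107, p), -1015730), 4807663), Pow(Add(-377361, -3164000), -1)) = Mul(Add(Add(Add(-10107, -538582), -1015730), 4807663), Pow(Add(-377361, -3164000), -1)) = Mul(Add(Add(-548689, -1015730), 4807663), Pow(-3541361, -1)) = Mul(Add(-1564419, 4807663), Rational(-1, 3541361)) = Mul(3243244, Rational(-1, 3541361)) = Rational(-3243244, 3541361)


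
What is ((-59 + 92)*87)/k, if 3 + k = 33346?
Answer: 2871/33343 ≈ 0.086105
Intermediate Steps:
k = 33343 (k = -3 + 33346 = 33343)
((-59 + 92)*87)/k = ((-59 + 92)*87)/33343 = (33*87)*(1/33343) = 2871*(1/33343) = 2871/33343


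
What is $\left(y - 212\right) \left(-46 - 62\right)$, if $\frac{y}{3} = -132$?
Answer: $65664$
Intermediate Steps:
$y = -396$ ($y = 3 \left(-132\right) = -396$)
$\left(y - 212\right) \left(-46 - 62\right) = \left(-396 - 212\right) \left(-46 - 62\right) = \left(-608\right) \left(-108\right) = 65664$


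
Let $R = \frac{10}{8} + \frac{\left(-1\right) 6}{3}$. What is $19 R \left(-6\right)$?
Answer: $\frac{171}{2} \approx 85.5$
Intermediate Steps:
$R = - \frac{3}{4}$ ($R = 10 \cdot \frac{1}{8} - 2 = \frac{5}{4} - 2 = - \frac{3}{4} \approx -0.75$)
$19 R \left(-6\right) = 19 \left(- \frac{3}{4}\right) \left(-6\right) = \left(- \frac{57}{4}\right) \left(-6\right) = \frac{171}{2}$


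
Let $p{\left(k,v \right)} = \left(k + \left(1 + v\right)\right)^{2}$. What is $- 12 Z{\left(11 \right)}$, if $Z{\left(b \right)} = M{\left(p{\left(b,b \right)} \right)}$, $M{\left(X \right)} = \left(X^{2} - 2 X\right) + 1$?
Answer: $-3345408$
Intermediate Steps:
$p{\left(k,v \right)} = \left(1 + k + v\right)^{2}$
$M{\left(X \right)} = 1 + X^{2} - 2 X$
$Z{\left(b \right)} = 1 + \left(1 + 2 b\right)^{4} - 2 \left(1 + 2 b\right)^{2}$ ($Z{\left(b \right)} = 1 + \left(\left(1 + b + b\right)^{2}\right)^{2} - 2 \left(1 + b + b\right)^{2} = 1 + \left(\left(1 + 2 b\right)^{2}\right)^{2} - 2 \left(1 + 2 b\right)^{2} = 1 + \left(1 + 2 b\right)^{4} - 2 \left(1 + 2 b\right)^{2}$)
$- 12 Z{\left(11 \right)} = - 12 \cdot 16 \cdot 11^{2} \left(1 + 11^{2} + 2 \cdot 11\right) = - 12 \cdot 16 \cdot 121 \left(1 + 121 + 22\right) = - 12 \cdot 16 \cdot 121 \cdot 144 = \left(-12\right) 278784 = -3345408$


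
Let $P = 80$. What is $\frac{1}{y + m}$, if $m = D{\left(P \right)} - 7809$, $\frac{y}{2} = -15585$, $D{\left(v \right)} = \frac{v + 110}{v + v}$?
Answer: $- \frac{16}{623645} \approx -2.5656 \cdot 10^{-5}$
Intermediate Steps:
$D{\left(v \right)} = \frac{110 + v}{2 v}$
$y = -31170$ ($y = 2 \left(-15585\right) = -31170$)
$m = - \frac{124925}{16}$ ($m = \frac{110 + 80}{2 \cdot 80} - 7809 = \frac{1}{2} \cdot \frac{1}{80} \cdot 190 - 7809 = \frac{19}{16} - 7809 = - \frac{124925}{16} \approx -7807.8$)
$\frac{1}{y + m} = \frac{1}{-31170 - \frac{124925}{16}} = \frac{1}{- \frac{623645}{16}} = - \frac{16}{623645}$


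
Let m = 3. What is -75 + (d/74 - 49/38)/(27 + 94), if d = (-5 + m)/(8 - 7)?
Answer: -12761301/170126 ≈ -75.011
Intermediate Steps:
d = -2 (d = (-5 + 3)/(8 - 7) = -2/1 = -2*1 = -2)
-75 + (d/74 - 49/38)/(27 + 94) = -75 + (-2/74 - 49/38)/(27 + 94) = -75 + (-2*1/74 - 49*1/38)/121 = -75 + (-1/37 - 49/38)/121 = -75 + (1/121)*(-1851/1406) = -75 - 1851/170126 = -12761301/170126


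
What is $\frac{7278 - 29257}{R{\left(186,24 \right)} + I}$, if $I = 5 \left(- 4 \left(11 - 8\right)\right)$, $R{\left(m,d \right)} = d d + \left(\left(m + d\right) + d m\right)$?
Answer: $- \frac{21979}{5190} \approx -4.2349$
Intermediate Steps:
$R{\left(m,d \right)} = d + m + d^{2} + d m$ ($R{\left(m,d \right)} = d^{2} + \left(\left(d + m\right) + d m\right) = d^{2} + \left(d + m + d m\right) = d + m + d^{2} + d m$)
$I = -60$ ($I = 5 \left(\left(-4\right) 3\right) = 5 \left(-12\right) = -60$)
$\frac{7278 - 29257}{R{\left(186,24 \right)} + I} = \frac{7278 - 29257}{\left(24 + 186 + 24^{2} + 24 \cdot 186\right) - 60} = - \frac{21979}{\left(24 + 186 + 576 + 4464\right) - 60} = - \frac{21979}{5250 - 60} = - \frac{21979}{5190}$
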